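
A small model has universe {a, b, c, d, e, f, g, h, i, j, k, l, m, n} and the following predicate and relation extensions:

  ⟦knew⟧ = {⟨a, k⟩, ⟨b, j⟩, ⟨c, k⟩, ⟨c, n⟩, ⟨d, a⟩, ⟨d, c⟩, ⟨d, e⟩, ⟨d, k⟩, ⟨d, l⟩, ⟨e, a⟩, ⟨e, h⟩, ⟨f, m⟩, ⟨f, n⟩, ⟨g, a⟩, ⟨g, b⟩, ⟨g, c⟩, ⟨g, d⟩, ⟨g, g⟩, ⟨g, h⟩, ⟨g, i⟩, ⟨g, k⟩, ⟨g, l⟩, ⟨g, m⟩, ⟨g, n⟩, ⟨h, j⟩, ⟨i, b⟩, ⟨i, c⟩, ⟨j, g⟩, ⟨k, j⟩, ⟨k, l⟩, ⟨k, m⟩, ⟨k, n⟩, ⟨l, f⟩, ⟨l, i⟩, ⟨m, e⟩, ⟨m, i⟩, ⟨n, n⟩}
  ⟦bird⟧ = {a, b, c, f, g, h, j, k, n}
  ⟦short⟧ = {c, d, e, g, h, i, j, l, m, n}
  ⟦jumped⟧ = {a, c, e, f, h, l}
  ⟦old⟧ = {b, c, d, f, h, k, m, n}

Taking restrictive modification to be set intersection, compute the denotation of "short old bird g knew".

⟦g knew⟧ = {x : ⟨g, x⟩ ∈ ⟦knew⟧} = {a, b, c, d, g, h, i, k, l, m, n}
⟦bird⟧ = {a, b, c, f, g, h, j, k, n}
… ∩ ⟦g knew⟧ = {a, b, c, f, g, h, j, k, n} ∩ {a, b, c, d, g, h, i, k, l, m, n} = {a, b, c, g, h, k, n}
… ∩ ⟦short⟧ = {a, b, c, g, h, k, n} ∩ {c, d, e, g, h, i, j, l, m, n} = {c, g, h, n}
… ∩ ⟦old⟧ = {c, g, h, n} ∩ {b, c, d, f, h, k, m, n} = {c, h, n}
So ⟦short old bird g knew⟧ = {c, h, n}.

{c, h, n}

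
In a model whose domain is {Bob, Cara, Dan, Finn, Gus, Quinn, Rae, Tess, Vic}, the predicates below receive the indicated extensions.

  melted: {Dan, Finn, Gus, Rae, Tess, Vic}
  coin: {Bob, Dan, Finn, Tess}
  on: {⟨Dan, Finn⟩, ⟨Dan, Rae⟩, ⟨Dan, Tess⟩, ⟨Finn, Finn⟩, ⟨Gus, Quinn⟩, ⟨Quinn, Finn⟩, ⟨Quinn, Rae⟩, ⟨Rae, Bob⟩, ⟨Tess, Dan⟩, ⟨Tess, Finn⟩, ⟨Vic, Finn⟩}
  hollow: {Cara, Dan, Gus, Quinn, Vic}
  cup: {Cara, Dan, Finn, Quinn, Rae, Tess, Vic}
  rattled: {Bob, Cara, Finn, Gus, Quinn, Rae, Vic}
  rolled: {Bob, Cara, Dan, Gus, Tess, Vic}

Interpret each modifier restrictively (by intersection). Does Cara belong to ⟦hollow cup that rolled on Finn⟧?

⟦that rolled⟧ = ⟦rolled⟧ = {Bob, Cara, Dan, Gus, Tess, Vic}
⟦on Finn⟧ = {x : ⟨x, Finn⟩ ∈ ⟦on⟧} = {Dan, Finn, Quinn, Tess, Vic}
⟦cup⟧ = {Cara, Dan, Finn, Quinn, Rae, Tess, Vic}
… ∩ ⟦that rolled⟧ = {Cara, Dan, Finn, Quinn, Rae, Tess, Vic} ∩ {Bob, Cara, Dan, Gus, Tess, Vic} = {Cara, Dan, Tess, Vic}
… ∩ ⟦on Finn⟧ = {Cara, Dan, Tess, Vic} ∩ {Dan, Finn, Quinn, Tess, Vic} = {Dan, Tess, Vic}
… ∩ ⟦hollow⟧ = {Dan, Tess, Vic} ∩ {Cara, Dan, Gus, Quinn, Vic} = {Dan, Vic}
⟦hollow cup that rolled on Finn⟧ = {Dan, Vic}; Cara ∉ this set.

no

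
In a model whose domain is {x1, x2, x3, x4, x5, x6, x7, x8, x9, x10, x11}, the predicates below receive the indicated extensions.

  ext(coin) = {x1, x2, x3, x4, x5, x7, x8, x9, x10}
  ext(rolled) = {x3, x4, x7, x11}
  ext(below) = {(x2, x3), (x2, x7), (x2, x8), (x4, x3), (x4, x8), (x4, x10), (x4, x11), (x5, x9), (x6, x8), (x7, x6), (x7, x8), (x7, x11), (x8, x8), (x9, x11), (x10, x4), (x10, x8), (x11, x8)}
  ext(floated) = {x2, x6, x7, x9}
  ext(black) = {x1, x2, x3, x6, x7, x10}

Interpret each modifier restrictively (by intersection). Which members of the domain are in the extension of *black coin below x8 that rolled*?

⟦below x8⟧ = {x : ⟨x, x8⟩ ∈ ⟦below⟧} = {x2, x4, x6, x7, x8, x10, x11}
⟦that rolled⟧ = ⟦rolled⟧ = {x3, x4, x7, x11}
⟦coin⟧ = {x1, x2, x3, x4, x5, x7, x8, x9, x10}
… ∩ ⟦below x8⟧ = {x1, x2, x3, x4, x5, x7, x8, x9, x10} ∩ {x2, x4, x6, x7, x8, x10, x11} = {x2, x4, x7, x8, x10}
… ∩ ⟦that rolled⟧ = {x2, x4, x7, x8, x10} ∩ {x3, x4, x7, x11} = {x4, x7}
… ∩ ⟦black⟧ = {x4, x7} ∩ {x1, x2, x3, x6, x7, x10} = {x7}
So ⟦black coin below x8 that rolled⟧ = {x7}.

{x7}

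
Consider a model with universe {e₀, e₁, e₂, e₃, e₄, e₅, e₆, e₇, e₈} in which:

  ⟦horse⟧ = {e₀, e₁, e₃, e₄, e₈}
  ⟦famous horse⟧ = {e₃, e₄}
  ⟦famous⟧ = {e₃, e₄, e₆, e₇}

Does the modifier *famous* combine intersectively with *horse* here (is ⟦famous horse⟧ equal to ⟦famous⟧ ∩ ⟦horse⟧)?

yes

⟦famous⟧ ∩ ⟦horse⟧ = {e₃, e₄, e₆, e₇} ∩ {e₀, e₁, e₃, e₄, e₈} = {e₃, e₄}
Observed ⟦famous horse⟧ = {e₃, e₄}.
These coincide, so the modifier is intersective here.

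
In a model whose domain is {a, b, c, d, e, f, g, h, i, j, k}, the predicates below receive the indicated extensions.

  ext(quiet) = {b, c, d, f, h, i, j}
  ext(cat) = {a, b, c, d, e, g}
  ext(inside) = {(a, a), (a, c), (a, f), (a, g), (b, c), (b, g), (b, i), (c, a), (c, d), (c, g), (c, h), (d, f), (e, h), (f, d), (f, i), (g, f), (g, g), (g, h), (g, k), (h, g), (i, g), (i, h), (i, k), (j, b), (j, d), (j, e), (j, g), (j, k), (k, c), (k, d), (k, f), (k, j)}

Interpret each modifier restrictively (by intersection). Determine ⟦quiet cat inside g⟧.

{b, c}

⟦inside g⟧ = {x : ⟨x, g⟩ ∈ ⟦inside⟧} = {a, b, c, g, h, i, j}
⟦cat⟧ = {a, b, c, d, e, g}
… ∩ ⟦inside g⟧ = {a, b, c, d, e, g} ∩ {a, b, c, g, h, i, j} = {a, b, c, g}
… ∩ ⟦quiet⟧ = {a, b, c, g} ∩ {b, c, d, f, h, i, j} = {b, c}
So ⟦quiet cat inside g⟧ = {b, c}.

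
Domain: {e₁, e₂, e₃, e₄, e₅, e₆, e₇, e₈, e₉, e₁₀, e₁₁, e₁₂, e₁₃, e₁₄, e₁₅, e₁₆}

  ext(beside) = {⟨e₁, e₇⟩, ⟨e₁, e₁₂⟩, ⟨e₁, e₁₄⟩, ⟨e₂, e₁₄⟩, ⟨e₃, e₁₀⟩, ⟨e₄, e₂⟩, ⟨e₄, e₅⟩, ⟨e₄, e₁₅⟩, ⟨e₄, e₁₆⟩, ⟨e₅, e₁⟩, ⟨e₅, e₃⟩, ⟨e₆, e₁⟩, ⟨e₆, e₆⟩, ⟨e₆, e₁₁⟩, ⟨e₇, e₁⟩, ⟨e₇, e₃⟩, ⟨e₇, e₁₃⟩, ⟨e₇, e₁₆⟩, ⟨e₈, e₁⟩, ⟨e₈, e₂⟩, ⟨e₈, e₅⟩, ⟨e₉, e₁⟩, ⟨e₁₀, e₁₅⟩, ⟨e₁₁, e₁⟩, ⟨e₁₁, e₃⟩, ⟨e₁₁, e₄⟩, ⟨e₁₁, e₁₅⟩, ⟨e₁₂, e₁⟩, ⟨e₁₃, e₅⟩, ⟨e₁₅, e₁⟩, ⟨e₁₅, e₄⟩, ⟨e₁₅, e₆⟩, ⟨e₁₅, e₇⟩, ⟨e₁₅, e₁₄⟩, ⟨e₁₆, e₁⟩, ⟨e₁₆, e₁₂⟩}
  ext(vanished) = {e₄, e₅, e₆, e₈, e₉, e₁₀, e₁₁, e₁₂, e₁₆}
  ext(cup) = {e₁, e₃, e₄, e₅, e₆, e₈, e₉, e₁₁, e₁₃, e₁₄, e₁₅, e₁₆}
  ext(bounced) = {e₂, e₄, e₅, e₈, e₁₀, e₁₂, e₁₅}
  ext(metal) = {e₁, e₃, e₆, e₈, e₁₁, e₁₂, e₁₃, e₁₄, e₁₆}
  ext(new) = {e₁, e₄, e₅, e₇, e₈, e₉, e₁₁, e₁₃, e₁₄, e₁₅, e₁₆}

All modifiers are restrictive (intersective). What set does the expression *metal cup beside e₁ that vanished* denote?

{e₆, e₈, e₁₁, e₁₆}

⟦beside e₁⟧ = {x : ⟨x, e₁⟩ ∈ ⟦beside⟧} = {e₅, e₆, e₇, e₈, e₉, e₁₁, e₁₂, e₁₅, e₁₆}
⟦that vanished⟧ = ⟦vanished⟧ = {e₄, e₅, e₆, e₈, e₉, e₁₀, e₁₁, e₁₂, e₁₆}
⟦cup⟧ = {e₁, e₃, e₄, e₅, e₆, e₈, e₉, e₁₁, e₁₃, e₁₄, e₁₅, e₁₆}
… ∩ ⟦beside e₁⟧ = {e₁, e₃, e₄, e₅, e₆, e₈, e₉, e₁₁, e₁₃, e₁₄, e₁₅, e₁₆} ∩ {e₅, e₆, e₇, e₈, e₉, e₁₁, e₁₂, e₁₅, e₁₆} = {e₅, e₆, e₈, e₉, e₁₁, e₁₅, e₁₆}
… ∩ ⟦that vanished⟧ = {e₅, e₆, e₈, e₉, e₁₁, e₁₅, e₁₆} ∩ {e₄, e₅, e₆, e₈, e₉, e₁₀, e₁₁, e₁₂, e₁₆} = {e₅, e₆, e₈, e₉, e₁₁, e₁₆}
… ∩ ⟦metal⟧ = {e₅, e₆, e₈, e₉, e₁₁, e₁₆} ∩ {e₁, e₃, e₆, e₈, e₁₁, e₁₂, e₁₃, e₁₄, e₁₆} = {e₆, e₈, e₁₁, e₁₆}
So ⟦metal cup beside e₁ that vanished⟧ = {e₆, e₈, e₁₁, e₁₆}.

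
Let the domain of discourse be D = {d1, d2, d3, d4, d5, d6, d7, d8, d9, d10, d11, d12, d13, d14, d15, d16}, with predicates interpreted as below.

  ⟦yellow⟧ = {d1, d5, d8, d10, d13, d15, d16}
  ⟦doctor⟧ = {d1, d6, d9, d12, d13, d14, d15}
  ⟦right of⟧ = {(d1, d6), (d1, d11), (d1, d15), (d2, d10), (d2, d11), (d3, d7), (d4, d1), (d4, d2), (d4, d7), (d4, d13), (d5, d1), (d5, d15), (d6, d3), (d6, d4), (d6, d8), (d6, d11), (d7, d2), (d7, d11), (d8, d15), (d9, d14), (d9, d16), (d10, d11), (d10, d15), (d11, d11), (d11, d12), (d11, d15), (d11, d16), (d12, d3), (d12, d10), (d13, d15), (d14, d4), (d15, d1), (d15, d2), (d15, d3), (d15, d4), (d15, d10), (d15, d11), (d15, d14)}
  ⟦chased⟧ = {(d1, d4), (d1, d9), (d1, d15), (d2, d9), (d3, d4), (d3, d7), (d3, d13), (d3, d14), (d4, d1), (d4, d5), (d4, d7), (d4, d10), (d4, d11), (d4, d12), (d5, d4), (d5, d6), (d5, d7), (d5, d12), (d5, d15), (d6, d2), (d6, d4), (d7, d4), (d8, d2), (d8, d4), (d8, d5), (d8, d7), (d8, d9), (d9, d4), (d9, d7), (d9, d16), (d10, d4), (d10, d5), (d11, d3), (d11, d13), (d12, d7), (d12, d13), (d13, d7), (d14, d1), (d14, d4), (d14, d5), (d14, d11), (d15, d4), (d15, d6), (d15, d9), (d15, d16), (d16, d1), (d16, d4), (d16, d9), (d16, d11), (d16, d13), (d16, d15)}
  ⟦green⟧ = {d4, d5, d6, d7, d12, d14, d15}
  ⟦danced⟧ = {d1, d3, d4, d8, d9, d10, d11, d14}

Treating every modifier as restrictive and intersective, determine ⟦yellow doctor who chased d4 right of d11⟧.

⟦who chased d4⟧ = {x : ⟨x, d4⟩ ∈ ⟦chased⟧} = {d1, d3, d5, d6, d7, d8, d9, d10, d14, d15, d16}
⟦right of d11⟧ = {x : ⟨x, d11⟩ ∈ ⟦right of⟧} = {d1, d2, d6, d7, d10, d11, d15}
⟦doctor⟧ = {d1, d6, d9, d12, d13, d14, d15}
… ∩ ⟦who chased d4⟧ = {d1, d6, d9, d12, d13, d14, d15} ∩ {d1, d3, d5, d6, d7, d8, d9, d10, d14, d15, d16} = {d1, d6, d9, d14, d15}
… ∩ ⟦right of d11⟧ = {d1, d6, d9, d14, d15} ∩ {d1, d2, d6, d7, d10, d11, d15} = {d1, d6, d15}
… ∩ ⟦yellow⟧ = {d1, d6, d15} ∩ {d1, d5, d8, d10, d13, d15, d16} = {d1, d15}
So ⟦yellow doctor who chased d4 right of d11⟧ = {d1, d15}.

{d1, d15}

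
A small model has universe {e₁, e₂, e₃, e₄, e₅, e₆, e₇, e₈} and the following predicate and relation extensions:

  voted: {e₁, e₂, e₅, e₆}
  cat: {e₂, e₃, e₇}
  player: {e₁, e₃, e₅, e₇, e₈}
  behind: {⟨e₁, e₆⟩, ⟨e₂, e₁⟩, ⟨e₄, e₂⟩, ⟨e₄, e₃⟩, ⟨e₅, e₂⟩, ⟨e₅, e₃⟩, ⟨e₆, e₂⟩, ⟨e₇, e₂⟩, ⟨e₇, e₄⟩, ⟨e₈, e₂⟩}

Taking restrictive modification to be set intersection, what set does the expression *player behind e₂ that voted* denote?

⟦behind e₂⟧ = {x : ⟨x, e₂⟩ ∈ ⟦behind⟧} = {e₄, e₅, e₆, e₇, e₈}
⟦that voted⟧ = ⟦voted⟧ = {e₁, e₂, e₅, e₆}
⟦player⟧ = {e₁, e₃, e₅, e₇, e₈}
… ∩ ⟦behind e₂⟧ = {e₁, e₃, e₅, e₇, e₈} ∩ {e₄, e₅, e₆, e₇, e₈} = {e₅, e₇, e₈}
… ∩ ⟦that voted⟧ = {e₅, e₇, e₈} ∩ {e₁, e₂, e₅, e₆} = {e₅}
So ⟦player behind e₂ that voted⟧ = {e₅}.

{e₅}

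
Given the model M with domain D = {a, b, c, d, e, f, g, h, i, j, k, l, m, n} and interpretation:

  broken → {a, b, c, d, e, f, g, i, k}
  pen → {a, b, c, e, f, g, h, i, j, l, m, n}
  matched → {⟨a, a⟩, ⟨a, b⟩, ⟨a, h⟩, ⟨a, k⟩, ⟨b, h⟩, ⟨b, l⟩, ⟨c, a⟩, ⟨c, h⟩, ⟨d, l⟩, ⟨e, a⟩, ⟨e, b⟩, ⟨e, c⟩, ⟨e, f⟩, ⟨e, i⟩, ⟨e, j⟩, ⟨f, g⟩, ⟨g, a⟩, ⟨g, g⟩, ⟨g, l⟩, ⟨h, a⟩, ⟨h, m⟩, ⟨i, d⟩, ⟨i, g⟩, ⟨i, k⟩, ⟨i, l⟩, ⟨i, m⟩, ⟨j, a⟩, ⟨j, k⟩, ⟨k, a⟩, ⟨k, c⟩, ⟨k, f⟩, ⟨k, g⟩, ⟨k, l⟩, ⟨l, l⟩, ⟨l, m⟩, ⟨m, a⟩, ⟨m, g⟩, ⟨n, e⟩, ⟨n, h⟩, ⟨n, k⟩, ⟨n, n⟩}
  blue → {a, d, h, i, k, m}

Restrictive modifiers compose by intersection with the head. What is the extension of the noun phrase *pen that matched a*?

{a, c, e, g, h, j, m}

⟦that matched a⟧ = {x : ⟨x, a⟩ ∈ ⟦matched⟧} = {a, c, e, g, h, j, k, m}
⟦pen⟧ = {a, b, c, e, f, g, h, i, j, l, m, n}
… ∩ ⟦that matched a⟧ = {a, b, c, e, f, g, h, i, j, l, m, n} ∩ {a, c, e, g, h, j, k, m} = {a, c, e, g, h, j, m}
So ⟦pen that matched a⟧ = {a, c, e, g, h, j, m}.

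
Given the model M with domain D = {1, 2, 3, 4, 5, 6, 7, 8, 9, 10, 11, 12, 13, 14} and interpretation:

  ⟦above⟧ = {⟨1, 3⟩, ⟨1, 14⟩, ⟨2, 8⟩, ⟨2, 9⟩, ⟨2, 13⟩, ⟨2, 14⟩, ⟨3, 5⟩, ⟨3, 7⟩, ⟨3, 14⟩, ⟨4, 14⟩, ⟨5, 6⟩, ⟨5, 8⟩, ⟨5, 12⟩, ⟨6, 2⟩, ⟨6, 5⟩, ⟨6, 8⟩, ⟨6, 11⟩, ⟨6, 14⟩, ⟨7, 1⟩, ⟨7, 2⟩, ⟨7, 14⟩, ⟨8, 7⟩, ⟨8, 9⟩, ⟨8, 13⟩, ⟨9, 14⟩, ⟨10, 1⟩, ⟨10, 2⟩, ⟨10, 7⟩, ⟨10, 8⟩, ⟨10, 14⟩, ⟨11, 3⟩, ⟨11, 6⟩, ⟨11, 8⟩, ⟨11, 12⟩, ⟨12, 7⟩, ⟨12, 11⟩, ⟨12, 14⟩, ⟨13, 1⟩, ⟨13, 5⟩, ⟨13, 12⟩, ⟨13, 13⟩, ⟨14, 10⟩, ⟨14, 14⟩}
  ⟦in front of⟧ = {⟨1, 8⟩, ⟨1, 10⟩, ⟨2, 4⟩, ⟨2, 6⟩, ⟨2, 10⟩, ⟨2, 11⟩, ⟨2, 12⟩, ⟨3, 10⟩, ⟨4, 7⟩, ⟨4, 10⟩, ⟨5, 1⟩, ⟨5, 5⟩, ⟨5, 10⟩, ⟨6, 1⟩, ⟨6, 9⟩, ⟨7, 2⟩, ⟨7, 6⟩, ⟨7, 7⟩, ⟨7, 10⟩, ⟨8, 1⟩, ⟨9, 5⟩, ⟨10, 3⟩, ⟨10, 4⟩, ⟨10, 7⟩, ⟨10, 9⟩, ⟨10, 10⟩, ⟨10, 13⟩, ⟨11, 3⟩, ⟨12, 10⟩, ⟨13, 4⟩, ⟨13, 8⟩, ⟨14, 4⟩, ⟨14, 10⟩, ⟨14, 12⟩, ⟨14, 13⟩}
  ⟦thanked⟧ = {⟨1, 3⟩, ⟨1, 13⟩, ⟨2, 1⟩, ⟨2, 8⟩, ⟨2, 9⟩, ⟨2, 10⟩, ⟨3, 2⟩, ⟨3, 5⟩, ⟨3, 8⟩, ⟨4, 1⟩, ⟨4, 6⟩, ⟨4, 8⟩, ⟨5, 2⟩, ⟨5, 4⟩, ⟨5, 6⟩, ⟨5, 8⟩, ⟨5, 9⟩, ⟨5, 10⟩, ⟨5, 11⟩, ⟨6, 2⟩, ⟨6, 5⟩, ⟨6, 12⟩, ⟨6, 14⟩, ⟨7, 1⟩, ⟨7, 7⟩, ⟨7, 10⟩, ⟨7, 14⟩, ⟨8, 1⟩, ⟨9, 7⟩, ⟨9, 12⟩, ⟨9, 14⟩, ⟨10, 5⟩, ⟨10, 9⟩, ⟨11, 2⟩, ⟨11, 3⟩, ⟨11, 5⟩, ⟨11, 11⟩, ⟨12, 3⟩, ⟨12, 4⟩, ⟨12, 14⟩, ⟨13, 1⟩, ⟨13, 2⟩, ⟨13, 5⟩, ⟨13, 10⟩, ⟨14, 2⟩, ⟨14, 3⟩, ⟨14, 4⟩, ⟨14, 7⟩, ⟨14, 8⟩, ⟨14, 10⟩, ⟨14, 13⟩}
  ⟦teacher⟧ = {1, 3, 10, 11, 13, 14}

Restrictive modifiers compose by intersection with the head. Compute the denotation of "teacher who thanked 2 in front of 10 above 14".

⟦who thanked 2⟧ = {x : ⟨x, 2⟩ ∈ ⟦thanked⟧} = {3, 5, 6, 11, 13, 14}
⟦in front of 10⟧ = {x : ⟨x, 10⟩ ∈ ⟦in front of⟧} = {1, 2, 3, 4, 5, 7, 10, 12, 14}
⟦above 14⟧ = {x : ⟨x, 14⟩ ∈ ⟦above⟧} = {1, 2, 3, 4, 6, 7, 9, 10, 12, 14}
⟦teacher⟧ = {1, 3, 10, 11, 13, 14}
… ∩ ⟦who thanked 2⟧ = {1, 3, 10, 11, 13, 14} ∩ {3, 5, 6, 11, 13, 14} = {3, 11, 13, 14}
… ∩ ⟦in front of 10⟧ = {3, 11, 13, 14} ∩ {1, 2, 3, 4, 5, 7, 10, 12, 14} = {3, 14}
… ∩ ⟦above 14⟧ = {3, 14} ∩ {1, 2, 3, 4, 6, 7, 9, 10, 12, 14} = {3, 14}
So ⟦teacher who thanked 2 in front of 10 above 14⟧ = {3, 14}.

{3, 14}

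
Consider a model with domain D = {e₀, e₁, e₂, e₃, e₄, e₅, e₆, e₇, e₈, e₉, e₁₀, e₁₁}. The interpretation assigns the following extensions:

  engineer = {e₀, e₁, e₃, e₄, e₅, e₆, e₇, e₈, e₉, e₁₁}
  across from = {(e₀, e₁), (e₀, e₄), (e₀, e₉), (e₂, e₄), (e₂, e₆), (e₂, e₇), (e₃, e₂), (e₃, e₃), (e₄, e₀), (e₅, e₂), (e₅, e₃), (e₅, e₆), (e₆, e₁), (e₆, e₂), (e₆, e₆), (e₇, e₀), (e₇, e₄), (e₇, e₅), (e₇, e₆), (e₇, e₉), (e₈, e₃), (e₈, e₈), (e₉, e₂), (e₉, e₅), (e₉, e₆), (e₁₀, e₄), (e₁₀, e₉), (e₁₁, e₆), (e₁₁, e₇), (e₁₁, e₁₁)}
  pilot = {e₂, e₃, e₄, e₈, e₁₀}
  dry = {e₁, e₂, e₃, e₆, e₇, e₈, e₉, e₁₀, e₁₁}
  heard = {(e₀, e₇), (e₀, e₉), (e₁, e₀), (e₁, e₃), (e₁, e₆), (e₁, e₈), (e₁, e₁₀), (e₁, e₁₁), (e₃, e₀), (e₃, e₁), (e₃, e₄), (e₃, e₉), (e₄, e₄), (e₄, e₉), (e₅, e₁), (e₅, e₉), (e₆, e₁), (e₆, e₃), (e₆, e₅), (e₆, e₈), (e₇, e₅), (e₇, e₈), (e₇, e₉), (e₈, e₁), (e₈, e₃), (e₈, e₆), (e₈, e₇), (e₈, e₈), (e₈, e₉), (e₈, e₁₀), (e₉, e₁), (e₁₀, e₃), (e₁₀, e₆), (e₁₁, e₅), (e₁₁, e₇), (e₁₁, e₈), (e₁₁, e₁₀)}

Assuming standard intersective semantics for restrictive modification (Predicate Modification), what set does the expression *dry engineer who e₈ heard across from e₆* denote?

{e₆, e₇, e₉}

⟦who e₈ heard⟧ = {x : ⟨e₈, x⟩ ∈ ⟦heard⟧} = {e₁, e₃, e₆, e₇, e₈, e₉, e₁₀}
⟦across from e₆⟧ = {x : ⟨x, e₆⟩ ∈ ⟦across from⟧} = {e₂, e₅, e₆, e₇, e₉, e₁₁}
⟦engineer⟧ = {e₀, e₁, e₃, e₄, e₅, e₆, e₇, e₈, e₉, e₁₁}
… ∩ ⟦who e₈ heard⟧ = {e₀, e₁, e₃, e₄, e₅, e₆, e₇, e₈, e₉, e₁₁} ∩ {e₁, e₃, e₆, e₇, e₈, e₉, e₁₀} = {e₁, e₃, e₆, e₇, e₈, e₉}
… ∩ ⟦across from e₆⟧ = {e₁, e₃, e₆, e₇, e₈, e₉} ∩ {e₂, e₅, e₆, e₇, e₉, e₁₁} = {e₆, e₇, e₉}
… ∩ ⟦dry⟧ = {e₆, e₇, e₉} ∩ {e₁, e₂, e₃, e₆, e₇, e₈, e₉, e₁₀, e₁₁} = {e₆, e₇, e₉}
So ⟦dry engineer who e₈ heard across from e₆⟧ = {e₆, e₇, e₉}.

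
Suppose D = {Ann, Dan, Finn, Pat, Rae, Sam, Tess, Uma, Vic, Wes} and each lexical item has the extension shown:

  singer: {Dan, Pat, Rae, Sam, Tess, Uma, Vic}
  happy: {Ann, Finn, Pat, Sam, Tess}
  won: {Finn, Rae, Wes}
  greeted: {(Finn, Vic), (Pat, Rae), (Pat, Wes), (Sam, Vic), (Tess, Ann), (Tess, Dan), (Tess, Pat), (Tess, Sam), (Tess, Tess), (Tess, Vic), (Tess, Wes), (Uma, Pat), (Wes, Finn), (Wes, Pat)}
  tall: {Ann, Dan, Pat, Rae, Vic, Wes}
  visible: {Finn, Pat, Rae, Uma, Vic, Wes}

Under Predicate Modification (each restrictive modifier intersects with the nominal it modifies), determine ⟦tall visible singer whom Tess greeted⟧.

{Pat, Vic}

⟦whom Tess greeted⟧ = {x : ⟨Tess, x⟩ ∈ ⟦greeted⟧} = {Ann, Dan, Pat, Sam, Tess, Vic, Wes}
⟦singer⟧ = {Dan, Pat, Rae, Sam, Tess, Uma, Vic}
… ∩ ⟦whom Tess greeted⟧ = {Dan, Pat, Rae, Sam, Tess, Uma, Vic} ∩ {Ann, Dan, Pat, Sam, Tess, Vic, Wes} = {Dan, Pat, Sam, Tess, Vic}
… ∩ ⟦tall⟧ = {Dan, Pat, Sam, Tess, Vic} ∩ {Ann, Dan, Pat, Rae, Vic, Wes} = {Dan, Pat, Vic}
… ∩ ⟦visible⟧ = {Dan, Pat, Vic} ∩ {Finn, Pat, Rae, Uma, Vic, Wes} = {Pat, Vic}
So ⟦tall visible singer whom Tess greeted⟧ = {Pat, Vic}.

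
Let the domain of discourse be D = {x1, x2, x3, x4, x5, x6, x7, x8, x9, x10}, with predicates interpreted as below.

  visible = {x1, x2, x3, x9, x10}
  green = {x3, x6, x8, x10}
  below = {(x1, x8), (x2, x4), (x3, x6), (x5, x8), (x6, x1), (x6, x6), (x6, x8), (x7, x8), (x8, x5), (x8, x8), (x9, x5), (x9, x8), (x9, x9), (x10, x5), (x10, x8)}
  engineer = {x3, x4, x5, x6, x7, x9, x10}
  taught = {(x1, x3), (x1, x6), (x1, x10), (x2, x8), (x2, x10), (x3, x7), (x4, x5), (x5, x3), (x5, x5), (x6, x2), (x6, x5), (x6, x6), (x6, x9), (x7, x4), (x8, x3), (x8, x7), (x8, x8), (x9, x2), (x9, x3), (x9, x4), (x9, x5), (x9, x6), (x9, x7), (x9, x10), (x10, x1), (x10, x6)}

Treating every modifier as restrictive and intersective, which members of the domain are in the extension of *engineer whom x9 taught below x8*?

{x5, x6, x7, x10}

⟦whom x9 taught⟧ = {x : ⟨x9, x⟩ ∈ ⟦taught⟧} = {x2, x3, x4, x5, x6, x7, x10}
⟦below x8⟧ = {x : ⟨x, x8⟩ ∈ ⟦below⟧} = {x1, x5, x6, x7, x8, x9, x10}
⟦engineer⟧ = {x3, x4, x5, x6, x7, x9, x10}
… ∩ ⟦whom x9 taught⟧ = {x3, x4, x5, x6, x7, x9, x10} ∩ {x2, x3, x4, x5, x6, x7, x10} = {x3, x4, x5, x6, x7, x10}
… ∩ ⟦below x8⟧ = {x3, x4, x5, x6, x7, x10} ∩ {x1, x5, x6, x7, x8, x9, x10} = {x5, x6, x7, x10}
So ⟦engineer whom x9 taught below x8⟧ = {x5, x6, x7, x10}.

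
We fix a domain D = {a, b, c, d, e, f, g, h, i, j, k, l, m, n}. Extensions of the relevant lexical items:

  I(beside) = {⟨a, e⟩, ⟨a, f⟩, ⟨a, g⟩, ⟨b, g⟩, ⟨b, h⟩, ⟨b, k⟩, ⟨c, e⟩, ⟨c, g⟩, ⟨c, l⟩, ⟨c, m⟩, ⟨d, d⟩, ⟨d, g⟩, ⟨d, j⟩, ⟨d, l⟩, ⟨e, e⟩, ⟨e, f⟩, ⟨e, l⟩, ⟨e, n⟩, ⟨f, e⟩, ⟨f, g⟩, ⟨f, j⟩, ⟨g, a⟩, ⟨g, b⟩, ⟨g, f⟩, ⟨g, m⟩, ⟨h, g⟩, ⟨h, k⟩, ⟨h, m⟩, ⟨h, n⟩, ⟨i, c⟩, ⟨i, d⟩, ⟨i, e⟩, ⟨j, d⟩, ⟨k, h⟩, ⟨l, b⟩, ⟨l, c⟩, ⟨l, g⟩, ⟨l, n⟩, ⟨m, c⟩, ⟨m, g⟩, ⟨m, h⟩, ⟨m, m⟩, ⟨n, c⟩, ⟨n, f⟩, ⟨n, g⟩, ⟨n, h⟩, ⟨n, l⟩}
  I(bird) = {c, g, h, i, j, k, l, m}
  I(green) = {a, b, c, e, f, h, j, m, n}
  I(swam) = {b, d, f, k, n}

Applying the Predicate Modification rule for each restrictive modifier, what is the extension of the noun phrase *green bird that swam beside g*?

⟦that swam⟧ = ⟦swam⟧ = {b, d, f, k, n}
⟦beside g⟧ = {x : ⟨x, g⟩ ∈ ⟦beside⟧} = {a, b, c, d, f, h, l, m, n}
⟦bird⟧ = {c, g, h, i, j, k, l, m}
… ∩ ⟦that swam⟧ = {c, g, h, i, j, k, l, m} ∩ {b, d, f, k, n} = {k}
… ∩ ⟦beside g⟧ = {k} ∩ {a, b, c, d, f, h, l, m, n} = ∅
… ∩ ⟦green⟧ = ∅ ∩ {a, b, c, e, f, h, j, m, n} = ∅
So ⟦green bird that swam beside g⟧ = { }.

{ }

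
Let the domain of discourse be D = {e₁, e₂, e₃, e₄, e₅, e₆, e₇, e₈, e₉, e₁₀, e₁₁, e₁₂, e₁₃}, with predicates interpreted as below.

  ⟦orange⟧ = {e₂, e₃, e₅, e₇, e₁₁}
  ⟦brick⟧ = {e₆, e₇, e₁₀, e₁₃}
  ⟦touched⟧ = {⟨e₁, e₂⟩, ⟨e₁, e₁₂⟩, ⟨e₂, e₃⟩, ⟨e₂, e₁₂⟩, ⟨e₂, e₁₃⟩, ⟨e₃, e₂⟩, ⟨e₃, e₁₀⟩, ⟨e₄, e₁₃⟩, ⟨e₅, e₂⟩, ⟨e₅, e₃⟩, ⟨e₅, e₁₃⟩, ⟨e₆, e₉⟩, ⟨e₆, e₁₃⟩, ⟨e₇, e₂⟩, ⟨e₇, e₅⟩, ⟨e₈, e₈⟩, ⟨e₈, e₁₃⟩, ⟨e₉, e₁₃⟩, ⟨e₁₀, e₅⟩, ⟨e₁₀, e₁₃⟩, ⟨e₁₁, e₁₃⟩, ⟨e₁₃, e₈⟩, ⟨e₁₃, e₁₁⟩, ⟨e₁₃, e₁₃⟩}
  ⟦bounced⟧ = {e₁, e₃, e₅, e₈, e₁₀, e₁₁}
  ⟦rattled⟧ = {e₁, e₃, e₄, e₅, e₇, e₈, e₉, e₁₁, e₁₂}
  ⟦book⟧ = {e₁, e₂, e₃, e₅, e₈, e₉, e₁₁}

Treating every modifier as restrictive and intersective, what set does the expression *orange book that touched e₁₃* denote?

⟦that touched e₁₃⟧ = {x : ⟨x, e₁₃⟩ ∈ ⟦touched⟧} = {e₂, e₄, e₅, e₆, e₈, e₉, e₁₀, e₁₁, e₁₃}
⟦book⟧ = {e₁, e₂, e₃, e₅, e₈, e₉, e₁₁}
… ∩ ⟦that touched e₁₃⟧ = {e₁, e₂, e₃, e₅, e₈, e₉, e₁₁} ∩ {e₂, e₄, e₅, e₆, e₈, e₉, e₁₀, e₁₁, e₁₃} = {e₂, e₅, e₈, e₉, e₁₁}
… ∩ ⟦orange⟧ = {e₂, e₅, e₈, e₉, e₁₁} ∩ {e₂, e₃, e₅, e₇, e₁₁} = {e₂, e₅, e₁₁}
So ⟦orange book that touched e₁₃⟧ = {e₂, e₅, e₁₁}.

{e₂, e₅, e₁₁}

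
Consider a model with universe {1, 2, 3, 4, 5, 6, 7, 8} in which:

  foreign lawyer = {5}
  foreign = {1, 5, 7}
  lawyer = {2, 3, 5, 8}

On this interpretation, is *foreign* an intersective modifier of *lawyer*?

yes

⟦foreign⟧ ∩ ⟦lawyer⟧ = {1, 5, 7} ∩ {2, 3, 5, 8} = {5}
Observed ⟦foreign lawyer⟧ = {5}.
These coincide, so the modifier is intersective here.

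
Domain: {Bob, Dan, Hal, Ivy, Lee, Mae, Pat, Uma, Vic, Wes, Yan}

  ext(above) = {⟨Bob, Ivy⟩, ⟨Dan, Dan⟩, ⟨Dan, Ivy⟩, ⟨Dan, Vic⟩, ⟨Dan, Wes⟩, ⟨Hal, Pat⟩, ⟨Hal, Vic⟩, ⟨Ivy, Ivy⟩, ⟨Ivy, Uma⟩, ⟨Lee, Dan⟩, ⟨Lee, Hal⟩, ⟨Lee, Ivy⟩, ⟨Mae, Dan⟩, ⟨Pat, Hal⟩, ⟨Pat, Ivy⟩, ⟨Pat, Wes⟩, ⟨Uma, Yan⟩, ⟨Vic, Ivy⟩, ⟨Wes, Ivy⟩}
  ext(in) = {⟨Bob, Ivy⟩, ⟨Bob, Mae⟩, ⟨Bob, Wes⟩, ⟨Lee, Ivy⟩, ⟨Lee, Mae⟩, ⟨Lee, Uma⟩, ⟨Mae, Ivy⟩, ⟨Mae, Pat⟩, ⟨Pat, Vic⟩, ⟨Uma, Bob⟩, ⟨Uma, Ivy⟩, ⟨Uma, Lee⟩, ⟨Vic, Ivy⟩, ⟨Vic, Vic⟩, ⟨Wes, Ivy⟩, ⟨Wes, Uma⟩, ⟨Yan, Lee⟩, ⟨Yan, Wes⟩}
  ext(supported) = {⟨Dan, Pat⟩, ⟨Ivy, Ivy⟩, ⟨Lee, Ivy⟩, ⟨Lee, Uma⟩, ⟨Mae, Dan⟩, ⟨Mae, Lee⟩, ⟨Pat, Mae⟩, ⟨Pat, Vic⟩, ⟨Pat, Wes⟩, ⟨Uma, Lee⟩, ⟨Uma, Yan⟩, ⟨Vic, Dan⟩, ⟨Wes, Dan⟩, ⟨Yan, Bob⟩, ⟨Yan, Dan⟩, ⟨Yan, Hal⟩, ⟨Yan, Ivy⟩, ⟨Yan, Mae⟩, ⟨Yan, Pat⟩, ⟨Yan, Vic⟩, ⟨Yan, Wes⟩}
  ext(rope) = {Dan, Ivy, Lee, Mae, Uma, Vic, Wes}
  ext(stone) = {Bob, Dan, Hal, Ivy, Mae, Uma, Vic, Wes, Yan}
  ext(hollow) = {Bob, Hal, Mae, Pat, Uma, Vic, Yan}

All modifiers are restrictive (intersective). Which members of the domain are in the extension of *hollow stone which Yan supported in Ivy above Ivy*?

{Bob, Vic}

⟦which Yan supported⟧ = {x : ⟨Yan, x⟩ ∈ ⟦supported⟧} = {Bob, Dan, Hal, Ivy, Mae, Pat, Vic, Wes}
⟦in Ivy⟧ = {x : ⟨x, Ivy⟩ ∈ ⟦in⟧} = {Bob, Lee, Mae, Uma, Vic, Wes}
⟦above Ivy⟧ = {x : ⟨x, Ivy⟩ ∈ ⟦above⟧} = {Bob, Dan, Ivy, Lee, Pat, Vic, Wes}
⟦stone⟧ = {Bob, Dan, Hal, Ivy, Mae, Uma, Vic, Wes, Yan}
… ∩ ⟦which Yan supported⟧ = {Bob, Dan, Hal, Ivy, Mae, Uma, Vic, Wes, Yan} ∩ {Bob, Dan, Hal, Ivy, Mae, Pat, Vic, Wes} = {Bob, Dan, Hal, Ivy, Mae, Vic, Wes}
… ∩ ⟦in Ivy⟧ = {Bob, Dan, Hal, Ivy, Mae, Vic, Wes} ∩ {Bob, Lee, Mae, Uma, Vic, Wes} = {Bob, Mae, Vic, Wes}
… ∩ ⟦above Ivy⟧ = {Bob, Mae, Vic, Wes} ∩ {Bob, Dan, Ivy, Lee, Pat, Vic, Wes} = {Bob, Vic, Wes}
… ∩ ⟦hollow⟧ = {Bob, Vic, Wes} ∩ {Bob, Hal, Mae, Pat, Uma, Vic, Yan} = {Bob, Vic}
So ⟦hollow stone which Yan supported in Ivy above Ivy⟧ = {Bob, Vic}.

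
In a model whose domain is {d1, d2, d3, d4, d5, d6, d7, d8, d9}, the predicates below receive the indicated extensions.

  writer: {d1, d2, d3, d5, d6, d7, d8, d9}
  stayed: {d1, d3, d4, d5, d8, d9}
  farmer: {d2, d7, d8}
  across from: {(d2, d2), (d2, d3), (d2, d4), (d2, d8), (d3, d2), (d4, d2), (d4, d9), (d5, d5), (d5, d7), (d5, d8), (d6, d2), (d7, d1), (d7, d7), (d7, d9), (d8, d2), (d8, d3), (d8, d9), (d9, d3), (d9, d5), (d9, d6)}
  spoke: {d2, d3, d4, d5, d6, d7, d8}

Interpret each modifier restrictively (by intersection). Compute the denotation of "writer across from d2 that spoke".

{d2, d3, d6, d8}

⟦across from d2⟧ = {x : ⟨x, d2⟩ ∈ ⟦across from⟧} = {d2, d3, d4, d6, d8}
⟦that spoke⟧ = ⟦spoke⟧ = {d2, d3, d4, d5, d6, d7, d8}
⟦writer⟧ = {d1, d2, d3, d5, d6, d7, d8, d9}
… ∩ ⟦across from d2⟧ = {d1, d2, d3, d5, d6, d7, d8, d9} ∩ {d2, d3, d4, d6, d8} = {d2, d3, d6, d8}
… ∩ ⟦that spoke⟧ = {d2, d3, d6, d8} ∩ {d2, d3, d4, d5, d6, d7, d8} = {d2, d3, d6, d8}
So ⟦writer across from d2 that spoke⟧ = {d2, d3, d6, d8}.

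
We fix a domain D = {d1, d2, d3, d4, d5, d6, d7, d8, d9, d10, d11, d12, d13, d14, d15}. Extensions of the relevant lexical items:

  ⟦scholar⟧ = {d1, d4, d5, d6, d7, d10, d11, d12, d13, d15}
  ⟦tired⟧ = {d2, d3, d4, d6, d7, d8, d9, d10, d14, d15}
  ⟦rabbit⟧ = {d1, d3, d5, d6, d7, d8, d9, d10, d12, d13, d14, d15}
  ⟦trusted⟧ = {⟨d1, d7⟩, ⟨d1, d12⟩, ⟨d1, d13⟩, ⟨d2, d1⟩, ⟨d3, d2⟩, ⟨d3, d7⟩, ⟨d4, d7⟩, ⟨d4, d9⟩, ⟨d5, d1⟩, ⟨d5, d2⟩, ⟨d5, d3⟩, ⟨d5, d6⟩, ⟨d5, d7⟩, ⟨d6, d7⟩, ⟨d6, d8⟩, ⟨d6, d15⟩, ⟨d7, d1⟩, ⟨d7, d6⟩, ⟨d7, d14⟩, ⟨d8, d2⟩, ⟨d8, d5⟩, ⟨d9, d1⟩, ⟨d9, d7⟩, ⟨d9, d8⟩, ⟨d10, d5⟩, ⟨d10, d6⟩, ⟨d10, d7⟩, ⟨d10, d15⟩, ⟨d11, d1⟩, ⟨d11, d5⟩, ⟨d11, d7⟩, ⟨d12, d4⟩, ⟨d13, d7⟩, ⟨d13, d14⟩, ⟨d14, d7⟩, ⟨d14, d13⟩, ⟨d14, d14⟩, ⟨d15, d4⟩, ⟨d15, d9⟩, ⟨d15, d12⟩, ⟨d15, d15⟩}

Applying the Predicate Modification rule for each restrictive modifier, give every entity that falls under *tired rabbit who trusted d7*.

⟦who trusted d7⟧ = {x : ⟨x, d7⟩ ∈ ⟦trusted⟧} = {d1, d3, d4, d5, d6, d9, d10, d11, d13, d14}
⟦rabbit⟧ = {d1, d3, d5, d6, d7, d8, d9, d10, d12, d13, d14, d15}
… ∩ ⟦who trusted d7⟧ = {d1, d3, d5, d6, d7, d8, d9, d10, d12, d13, d14, d15} ∩ {d1, d3, d4, d5, d6, d9, d10, d11, d13, d14} = {d1, d3, d5, d6, d9, d10, d13, d14}
… ∩ ⟦tired⟧ = {d1, d3, d5, d6, d9, d10, d13, d14} ∩ {d2, d3, d4, d6, d7, d8, d9, d10, d14, d15} = {d3, d6, d9, d10, d14}
So ⟦tired rabbit who trusted d7⟧ = {d3, d6, d9, d10, d14}.

{d3, d6, d9, d10, d14}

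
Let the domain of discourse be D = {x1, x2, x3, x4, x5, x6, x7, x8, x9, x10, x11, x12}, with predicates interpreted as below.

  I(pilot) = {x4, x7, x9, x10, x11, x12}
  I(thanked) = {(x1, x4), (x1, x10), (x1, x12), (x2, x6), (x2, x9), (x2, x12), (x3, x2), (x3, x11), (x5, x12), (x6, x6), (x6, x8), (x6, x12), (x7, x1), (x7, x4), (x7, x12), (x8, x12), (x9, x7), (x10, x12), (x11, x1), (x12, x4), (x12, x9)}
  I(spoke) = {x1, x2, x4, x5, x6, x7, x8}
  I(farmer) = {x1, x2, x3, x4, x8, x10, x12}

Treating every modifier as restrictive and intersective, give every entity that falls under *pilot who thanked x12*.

⟦who thanked x12⟧ = {x : ⟨x, x12⟩ ∈ ⟦thanked⟧} = {x1, x2, x5, x6, x7, x8, x10}
⟦pilot⟧ = {x4, x7, x9, x10, x11, x12}
… ∩ ⟦who thanked x12⟧ = {x4, x7, x9, x10, x11, x12} ∩ {x1, x2, x5, x6, x7, x8, x10} = {x7, x10}
So ⟦pilot who thanked x12⟧ = {x7, x10}.

{x7, x10}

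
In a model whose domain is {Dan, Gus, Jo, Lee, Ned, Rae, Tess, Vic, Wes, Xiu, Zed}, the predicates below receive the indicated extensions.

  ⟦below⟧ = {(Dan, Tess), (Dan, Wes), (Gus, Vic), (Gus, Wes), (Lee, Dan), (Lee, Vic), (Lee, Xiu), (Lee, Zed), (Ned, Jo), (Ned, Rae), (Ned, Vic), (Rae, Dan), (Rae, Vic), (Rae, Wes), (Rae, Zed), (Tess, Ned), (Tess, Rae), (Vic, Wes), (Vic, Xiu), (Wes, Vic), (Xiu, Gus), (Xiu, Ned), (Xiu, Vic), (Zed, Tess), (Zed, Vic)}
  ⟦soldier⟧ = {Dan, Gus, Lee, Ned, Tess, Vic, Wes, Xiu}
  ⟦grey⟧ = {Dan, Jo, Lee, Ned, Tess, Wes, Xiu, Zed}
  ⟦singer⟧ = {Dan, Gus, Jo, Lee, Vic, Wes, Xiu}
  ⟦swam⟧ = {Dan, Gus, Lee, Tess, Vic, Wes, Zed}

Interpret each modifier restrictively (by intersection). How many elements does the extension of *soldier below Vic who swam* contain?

⟦below Vic⟧ = {x : ⟨x, Vic⟩ ∈ ⟦below⟧} = {Gus, Lee, Ned, Rae, Wes, Xiu, Zed}
⟦who swam⟧ = ⟦swam⟧ = {Dan, Gus, Lee, Tess, Vic, Wes, Zed}
⟦soldier⟧ = {Dan, Gus, Lee, Ned, Tess, Vic, Wes, Xiu}
… ∩ ⟦below Vic⟧ = {Dan, Gus, Lee, Ned, Tess, Vic, Wes, Xiu} ∩ {Gus, Lee, Ned, Rae, Wes, Xiu, Zed} = {Gus, Lee, Ned, Wes, Xiu}
… ∩ ⟦who swam⟧ = {Gus, Lee, Ned, Wes, Xiu} ∩ {Dan, Gus, Lee, Tess, Vic, Wes, Zed} = {Gus, Lee, Wes}
⟦soldier below Vic who swam⟧ = {Gus, Lee, Wes}, so the cardinality is 3.

3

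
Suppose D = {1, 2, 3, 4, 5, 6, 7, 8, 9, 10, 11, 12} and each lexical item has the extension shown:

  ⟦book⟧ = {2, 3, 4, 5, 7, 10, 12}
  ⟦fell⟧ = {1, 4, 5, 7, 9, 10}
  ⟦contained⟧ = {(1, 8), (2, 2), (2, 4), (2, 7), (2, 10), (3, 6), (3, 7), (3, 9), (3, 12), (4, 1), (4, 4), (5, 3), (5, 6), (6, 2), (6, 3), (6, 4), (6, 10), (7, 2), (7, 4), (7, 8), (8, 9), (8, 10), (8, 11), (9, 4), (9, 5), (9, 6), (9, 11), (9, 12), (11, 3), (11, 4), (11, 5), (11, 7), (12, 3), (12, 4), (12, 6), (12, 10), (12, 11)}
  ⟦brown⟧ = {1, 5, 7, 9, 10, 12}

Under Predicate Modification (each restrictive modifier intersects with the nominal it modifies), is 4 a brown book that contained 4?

⟦that contained 4⟧ = {x : ⟨x, 4⟩ ∈ ⟦contained⟧} = {2, 4, 6, 7, 9, 11, 12}
⟦book⟧ = {2, 3, 4, 5, 7, 10, 12}
… ∩ ⟦that contained 4⟧ = {2, 3, 4, 5, 7, 10, 12} ∩ {2, 4, 6, 7, 9, 11, 12} = {2, 4, 7, 12}
… ∩ ⟦brown⟧ = {2, 4, 7, 12} ∩ {1, 5, 7, 9, 10, 12} = {7, 12}
⟦brown book that contained 4⟧ = {7, 12}; 4 ∉ this set.

no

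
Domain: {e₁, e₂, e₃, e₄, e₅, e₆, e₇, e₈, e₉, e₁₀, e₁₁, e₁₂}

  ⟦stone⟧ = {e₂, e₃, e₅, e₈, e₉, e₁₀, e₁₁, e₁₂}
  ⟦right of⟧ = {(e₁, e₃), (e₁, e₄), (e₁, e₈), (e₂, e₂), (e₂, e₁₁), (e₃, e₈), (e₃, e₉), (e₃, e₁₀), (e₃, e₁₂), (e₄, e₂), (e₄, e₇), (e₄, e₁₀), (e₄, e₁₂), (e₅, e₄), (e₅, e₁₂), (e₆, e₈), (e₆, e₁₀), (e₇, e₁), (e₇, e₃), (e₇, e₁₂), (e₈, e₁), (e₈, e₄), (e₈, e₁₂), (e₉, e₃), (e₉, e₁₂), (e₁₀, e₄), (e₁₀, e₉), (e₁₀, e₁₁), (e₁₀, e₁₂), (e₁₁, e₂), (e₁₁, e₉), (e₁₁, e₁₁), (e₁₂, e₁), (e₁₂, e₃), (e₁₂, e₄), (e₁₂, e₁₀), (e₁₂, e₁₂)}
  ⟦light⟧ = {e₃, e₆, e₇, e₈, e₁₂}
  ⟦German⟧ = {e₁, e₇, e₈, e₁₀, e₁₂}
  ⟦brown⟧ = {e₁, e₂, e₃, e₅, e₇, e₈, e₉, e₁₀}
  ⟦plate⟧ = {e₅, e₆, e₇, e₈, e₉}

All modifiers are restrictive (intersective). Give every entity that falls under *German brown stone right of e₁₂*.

⟦right of e₁₂⟧ = {x : ⟨x, e₁₂⟩ ∈ ⟦right of⟧} = {e₃, e₄, e₅, e₇, e₈, e₉, e₁₀, e₁₂}
⟦stone⟧ = {e₂, e₃, e₅, e₈, e₉, e₁₀, e₁₁, e₁₂}
… ∩ ⟦right of e₁₂⟧ = {e₂, e₃, e₅, e₈, e₉, e₁₀, e₁₁, e₁₂} ∩ {e₃, e₄, e₅, e₇, e₈, e₉, e₁₀, e₁₂} = {e₃, e₅, e₈, e₉, e₁₀, e₁₂}
… ∩ ⟦German⟧ = {e₃, e₅, e₈, e₉, e₁₀, e₁₂} ∩ {e₁, e₇, e₈, e₁₀, e₁₂} = {e₈, e₁₀, e₁₂}
… ∩ ⟦brown⟧ = {e₈, e₁₀, e₁₂} ∩ {e₁, e₂, e₃, e₅, e₇, e₈, e₉, e₁₀} = {e₈, e₁₀}
So ⟦German brown stone right of e₁₂⟧ = {e₈, e₁₀}.

{e₈, e₁₀}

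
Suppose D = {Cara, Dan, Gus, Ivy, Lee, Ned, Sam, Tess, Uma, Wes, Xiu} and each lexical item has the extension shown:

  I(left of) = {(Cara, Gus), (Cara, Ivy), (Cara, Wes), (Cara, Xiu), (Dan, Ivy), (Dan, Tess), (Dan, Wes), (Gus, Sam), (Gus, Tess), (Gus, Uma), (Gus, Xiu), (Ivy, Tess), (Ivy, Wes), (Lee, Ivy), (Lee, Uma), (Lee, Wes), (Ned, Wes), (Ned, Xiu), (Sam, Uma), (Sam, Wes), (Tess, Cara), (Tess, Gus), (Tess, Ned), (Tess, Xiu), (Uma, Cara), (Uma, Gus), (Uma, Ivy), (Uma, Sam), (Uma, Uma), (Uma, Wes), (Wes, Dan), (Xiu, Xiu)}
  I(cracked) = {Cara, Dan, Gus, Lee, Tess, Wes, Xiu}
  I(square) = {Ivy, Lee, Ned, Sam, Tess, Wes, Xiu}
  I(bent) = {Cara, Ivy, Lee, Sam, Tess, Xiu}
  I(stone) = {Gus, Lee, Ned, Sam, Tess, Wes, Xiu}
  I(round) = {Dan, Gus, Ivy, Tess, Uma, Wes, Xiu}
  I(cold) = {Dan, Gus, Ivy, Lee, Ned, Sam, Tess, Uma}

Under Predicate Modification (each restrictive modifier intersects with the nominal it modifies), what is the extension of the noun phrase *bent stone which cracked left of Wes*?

{Lee}

⟦which cracked⟧ = ⟦cracked⟧ = {Cara, Dan, Gus, Lee, Tess, Wes, Xiu}
⟦left of Wes⟧ = {x : ⟨x, Wes⟩ ∈ ⟦left of⟧} = {Cara, Dan, Ivy, Lee, Ned, Sam, Uma}
⟦stone⟧ = {Gus, Lee, Ned, Sam, Tess, Wes, Xiu}
… ∩ ⟦which cracked⟧ = {Gus, Lee, Ned, Sam, Tess, Wes, Xiu} ∩ {Cara, Dan, Gus, Lee, Tess, Wes, Xiu} = {Gus, Lee, Tess, Wes, Xiu}
… ∩ ⟦left of Wes⟧ = {Gus, Lee, Tess, Wes, Xiu} ∩ {Cara, Dan, Ivy, Lee, Ned, Sam, Uma} = {Lee}
… ∩ ⟦bent⟧ = {Lee} ∩ {Cara, Ivy, Lee, Sam, Tess, Xiu} = {Lee}
So ⟦bent stone which cracked left of Wes⟧ = {Lee}.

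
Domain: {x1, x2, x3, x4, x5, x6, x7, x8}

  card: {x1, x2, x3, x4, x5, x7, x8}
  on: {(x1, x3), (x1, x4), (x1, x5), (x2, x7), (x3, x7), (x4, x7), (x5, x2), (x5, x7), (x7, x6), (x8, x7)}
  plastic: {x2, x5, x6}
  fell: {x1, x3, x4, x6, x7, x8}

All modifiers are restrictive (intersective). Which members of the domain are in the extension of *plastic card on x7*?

{x2, x5}

⟦on x7⟧ = {x : ⟨x, x7⟩ ∈ ⟦on⟧} = {x2, x3, x4, x5, x8}
⟦card⟧ = {x1, x2, x3, x4, x5, x7, x8}
… ∩ ⟦on x7⟧ = {x1, x2, x3, x4, x5, x7, x8} ∩ {x2, x3, x4, x5, x8} = {x2, x3, x4, x5, x8}
… ∩ ⟦plastic⟧ = {x2, x3, x4, x5, x8} ∩ {x2, x5, x6} = {x2, x5}
So ⟦plastic card on x7⟧ = {x2, x5}.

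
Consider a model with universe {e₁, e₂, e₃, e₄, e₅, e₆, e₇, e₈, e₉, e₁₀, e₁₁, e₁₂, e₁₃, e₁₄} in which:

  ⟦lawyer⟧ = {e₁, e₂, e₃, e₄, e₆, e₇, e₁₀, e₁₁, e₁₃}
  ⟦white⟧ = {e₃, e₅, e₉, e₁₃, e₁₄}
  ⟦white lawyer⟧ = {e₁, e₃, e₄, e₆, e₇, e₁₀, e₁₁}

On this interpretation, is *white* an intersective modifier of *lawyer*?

⟦white⟧ ∩ ⟦lawyer⟧ = {e₃, e₅, e₉, e₁₃, e₁₄} ∩ {e₁, e₂, e₃, e₄, e₆, e₇, e₁₀, e₁₁, e₁₃} = {e₃, e₁₃}
Observed ⟦white lawyer⟧ = {e₁, e₃, e₄, e₆, e₇, e₁₀, e₁₁}.
These differ, so the modifier is not intersective in this model.

no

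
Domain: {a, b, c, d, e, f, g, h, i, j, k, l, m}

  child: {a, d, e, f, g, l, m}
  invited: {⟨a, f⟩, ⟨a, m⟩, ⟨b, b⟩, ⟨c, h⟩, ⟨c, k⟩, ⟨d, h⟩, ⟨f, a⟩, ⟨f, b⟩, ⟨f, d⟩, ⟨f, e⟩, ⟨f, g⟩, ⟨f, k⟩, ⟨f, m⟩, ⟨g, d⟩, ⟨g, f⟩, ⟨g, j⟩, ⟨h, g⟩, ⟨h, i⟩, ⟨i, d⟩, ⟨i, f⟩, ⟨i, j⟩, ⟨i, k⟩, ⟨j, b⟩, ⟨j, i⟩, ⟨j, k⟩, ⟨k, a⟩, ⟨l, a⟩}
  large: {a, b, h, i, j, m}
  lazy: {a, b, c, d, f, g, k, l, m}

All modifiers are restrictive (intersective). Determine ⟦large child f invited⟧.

⟦f invited⟧ = {x : ⟨f, x⟩ ∈ ⟦invited⟧} = {a, b, d, e, g, k, m}
⟦child⟧ = {a, d, e, f, g, l, m}
… ∩ ⟦f invited⟧ = {a, d, e, f, g, l, m} ∩ {a, b, d, e, g, k, m} = {a, d, e, g, m}
… ∩ ⟦large⟧ = {a, d, e, g, m} ∩ {a, b, h, i, j, m} = {a, m}
So ⟦large child f invited⟧ = {a, m}.

{a, m}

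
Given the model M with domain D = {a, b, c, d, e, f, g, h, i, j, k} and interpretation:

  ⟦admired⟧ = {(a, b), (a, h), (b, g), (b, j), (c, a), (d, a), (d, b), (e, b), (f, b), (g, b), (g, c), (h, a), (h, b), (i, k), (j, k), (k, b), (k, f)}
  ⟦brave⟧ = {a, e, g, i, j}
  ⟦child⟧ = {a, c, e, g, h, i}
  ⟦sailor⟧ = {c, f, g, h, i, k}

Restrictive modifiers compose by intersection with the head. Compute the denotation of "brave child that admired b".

{a, e, g}

⟦that admired b⟧ = {x : ⟨x, b⟩ ∈ ⟦admired⟧} = {a, d, e, f, g, h, k}
⟦child⟧ = {a, c, e, g, h, i}
… ∩ ⟦that admired b⟧ = {a, c, e, g, h, i} ∩ {a, d, e, f, g, h, k} = {a, e, g, h}
… ∩ ⟦brave⟧ = {a, e, g, h} ∩ {a, e, g, i, j} = {a, e, g}
So ⟦brave child that admired b⟧ = {a, e, g}.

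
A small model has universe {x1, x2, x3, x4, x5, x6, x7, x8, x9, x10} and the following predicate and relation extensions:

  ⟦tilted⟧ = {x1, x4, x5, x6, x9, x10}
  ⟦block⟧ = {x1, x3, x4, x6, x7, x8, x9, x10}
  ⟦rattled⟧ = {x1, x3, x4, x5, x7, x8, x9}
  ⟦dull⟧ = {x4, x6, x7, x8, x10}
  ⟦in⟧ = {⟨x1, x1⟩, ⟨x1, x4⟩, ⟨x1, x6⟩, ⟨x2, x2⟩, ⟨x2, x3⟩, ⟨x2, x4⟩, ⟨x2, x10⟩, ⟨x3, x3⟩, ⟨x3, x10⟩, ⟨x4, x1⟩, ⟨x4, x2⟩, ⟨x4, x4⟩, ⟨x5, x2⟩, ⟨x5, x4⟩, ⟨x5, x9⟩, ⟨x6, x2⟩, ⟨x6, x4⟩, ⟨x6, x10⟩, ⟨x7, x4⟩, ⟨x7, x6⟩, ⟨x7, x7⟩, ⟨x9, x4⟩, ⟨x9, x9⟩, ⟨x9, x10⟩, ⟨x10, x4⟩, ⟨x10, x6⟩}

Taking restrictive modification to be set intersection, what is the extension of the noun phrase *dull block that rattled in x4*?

{x4, x7}

⟦that rattled⟧ = ⟦rattled⟧ = {x1, x3, x4, x5, x7, x8, x9}
⟦in x4⟧ = {x : ⟨x, x4⟩ ∈ ⟦in⟧} = {x1, x2, x4, x5, x6, x7, x9, x10}
⟦block⟧ = {x1, x3, x4, x6, x7, x8, x9, x10}
… ∩ ⟦that rattled⟧ = {x1, x3, x4, x6, x7, x8, x9, x10} ∩ {x1, x3, x4, x5, x7, x8, x9} = {x1, x3, x4, x7, x8, x9}
… ∩ ⟦in x4⟧ = {x1, x3, x4, x7, x8, x9} ∩ {x1, x2, x4, x5, x6, x7, x9, x10} = {x1, x4, x7, x9}
… ∩ ⟦dull⟧ = {x1, x4, x7, x9} ∩ {x4, x6, x7, x8, x10} = {x4, x7}
So ⟦dull block that rattled in x4⟧ = {x4, x7}.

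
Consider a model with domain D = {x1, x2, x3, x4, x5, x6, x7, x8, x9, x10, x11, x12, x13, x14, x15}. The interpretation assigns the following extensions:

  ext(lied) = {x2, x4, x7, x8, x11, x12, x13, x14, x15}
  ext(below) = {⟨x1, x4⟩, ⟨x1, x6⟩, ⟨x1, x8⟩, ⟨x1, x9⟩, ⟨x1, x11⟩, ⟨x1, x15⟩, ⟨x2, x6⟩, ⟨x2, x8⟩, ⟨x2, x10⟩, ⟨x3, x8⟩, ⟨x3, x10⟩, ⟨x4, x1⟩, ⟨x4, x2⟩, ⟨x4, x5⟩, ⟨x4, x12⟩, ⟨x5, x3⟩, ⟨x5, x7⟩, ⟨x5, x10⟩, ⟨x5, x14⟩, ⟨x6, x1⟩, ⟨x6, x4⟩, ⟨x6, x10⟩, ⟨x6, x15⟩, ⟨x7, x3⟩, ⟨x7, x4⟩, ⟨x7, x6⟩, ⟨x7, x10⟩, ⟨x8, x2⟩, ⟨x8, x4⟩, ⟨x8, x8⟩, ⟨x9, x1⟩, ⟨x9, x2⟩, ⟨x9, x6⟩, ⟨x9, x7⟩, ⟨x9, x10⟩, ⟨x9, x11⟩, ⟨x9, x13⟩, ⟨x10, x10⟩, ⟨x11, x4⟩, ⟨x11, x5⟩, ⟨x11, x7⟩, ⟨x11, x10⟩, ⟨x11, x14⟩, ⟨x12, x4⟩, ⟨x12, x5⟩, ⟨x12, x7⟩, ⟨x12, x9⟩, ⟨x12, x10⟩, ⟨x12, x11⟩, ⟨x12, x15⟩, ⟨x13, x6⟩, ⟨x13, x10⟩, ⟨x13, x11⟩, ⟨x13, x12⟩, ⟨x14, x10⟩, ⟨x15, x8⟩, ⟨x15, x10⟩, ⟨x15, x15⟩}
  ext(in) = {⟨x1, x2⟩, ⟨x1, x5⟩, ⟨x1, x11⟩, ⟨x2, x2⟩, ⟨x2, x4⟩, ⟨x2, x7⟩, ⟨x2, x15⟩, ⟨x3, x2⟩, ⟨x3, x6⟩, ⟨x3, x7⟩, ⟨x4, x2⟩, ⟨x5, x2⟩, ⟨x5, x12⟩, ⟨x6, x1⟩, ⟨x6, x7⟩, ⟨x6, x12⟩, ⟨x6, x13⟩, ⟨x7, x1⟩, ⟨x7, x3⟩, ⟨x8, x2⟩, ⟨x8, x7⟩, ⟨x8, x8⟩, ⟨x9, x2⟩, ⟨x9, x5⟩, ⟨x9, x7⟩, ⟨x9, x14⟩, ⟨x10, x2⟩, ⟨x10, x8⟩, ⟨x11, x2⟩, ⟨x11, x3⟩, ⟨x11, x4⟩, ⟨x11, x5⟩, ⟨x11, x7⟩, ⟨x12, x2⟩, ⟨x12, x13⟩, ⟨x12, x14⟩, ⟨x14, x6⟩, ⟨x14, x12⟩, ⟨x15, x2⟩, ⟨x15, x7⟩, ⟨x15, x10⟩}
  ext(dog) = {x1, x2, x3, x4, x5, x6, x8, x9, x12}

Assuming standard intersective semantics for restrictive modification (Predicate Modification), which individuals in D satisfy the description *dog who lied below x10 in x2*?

{x2, x12}

⟦who lied⟧ = ⟦lied⟧ = {x2, x4, x7, x8, x11, x12, x13, x14, x15}
⟦below x10⟧ = {x : ⟨x, x10⟩ ∈ ⟦below⟧} = {x2, x3, x5, x6, x7, x9, x10, x11, x12, x13, x14, x15}
⟦in x2⟧ = {x : ⟨x, x2⟩ ∈ ⟦in⟧} = {x1, x2, x3, x4, x5, x8, x9, x10, x11, x12, x15}
⟦dog⟧ = {x1, x2, x3, x4, x5, x6, x8, x9, x12}
… ∩ ⟦who lied⟧ = {x1, x2, x3, x4, x5, x6, x8, x9, x12} ∩ {x2, x4, x7, x8, x11, x12, x13, x14, x15} = {x2, x4, x8, x12}
… ∩ ⟦below x10⟧ = {x2, x4, x8, x12} ∩ {x2, x3, x5, x6, x7, x9, x10, x11, x12, x13, x14, x15} = {x2, x12}
… ∩ ⟦in x2⟧ = {x2, x12} ∩ {x1, x2, x3, x4, x5, x8, x9, x10, x11, x12, x15} = {x2, x12}
So ⟦dog who lied below x10 in x2⟧ = {x2, x12}.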